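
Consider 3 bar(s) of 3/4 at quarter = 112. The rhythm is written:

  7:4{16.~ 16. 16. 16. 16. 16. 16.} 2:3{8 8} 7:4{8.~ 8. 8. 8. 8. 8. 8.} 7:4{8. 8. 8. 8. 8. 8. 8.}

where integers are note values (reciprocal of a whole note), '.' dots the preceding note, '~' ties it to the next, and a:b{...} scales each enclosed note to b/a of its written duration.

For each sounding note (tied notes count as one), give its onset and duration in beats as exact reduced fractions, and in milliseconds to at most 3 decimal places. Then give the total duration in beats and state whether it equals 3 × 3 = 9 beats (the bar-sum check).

1) 0.0ms=0b +229.592ms=3/7b
2) 229.592ms=3/7b +114.796ms=3/14b
3) 344.388ms=9/14b +114.796ms=3/14b
4) 459.184ms=6/7b +114.796ms=3/14b
5) 573.98ms=15/14b +114.796ms=3/14b
6) 688.776ms=9/7b +114.796ms=3/14b
7) 803.571ms=3/2b +401.786ms=3/4b
8) 1205.357ms=9/4b +401.786ms=3/4b
9) 1607.143ms=3b +459.184ms=6/7b
10) 2066.327ms=27/7b +229.592ms=3/7b
11) 2295.918ms=30/7b +229.592ms=3/7b
12) 2525.51ms=33/7b +229.592ms=3/7b
13) 2755.102ms=36/7b +229.592ms=3/7b
14) 2984.694ms=39/7b +229.592ms=3/7b
15) 3214.286ms=6b +229.592ms=3/7b
16) 3443.878ms=45/7b +229.592ms=3/7b
17) 3673.469ms=48/7b +229.592ms=3/7b
18) 3903.061ms=51/7b +229.592ms=3/7b
19) 4132.653ms=54/7b +229.592ms=3/7b
20) 4362.245ms=57/7b +229.592ms=3/7b
21) 4591.837ms=60/7b +229.592ms=3/7b
Σ=9b of 9 (112bpm 3/4) — PASS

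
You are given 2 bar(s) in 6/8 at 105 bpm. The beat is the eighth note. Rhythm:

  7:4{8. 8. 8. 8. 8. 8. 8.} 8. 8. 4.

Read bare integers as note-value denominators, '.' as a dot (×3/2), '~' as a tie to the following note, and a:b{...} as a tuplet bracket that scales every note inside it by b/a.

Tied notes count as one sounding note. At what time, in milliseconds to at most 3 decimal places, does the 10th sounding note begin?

note 10 onset = 9b = 5142.857ms

1. 0.0ms @ 0 + 489.796ms (6/7)
2. 489.796ms @ 6/7 + 489.796ms (6/7)
3. 979.592ms @ 12/7 + 489.796ms (6/7)
4. 1469.388ms @ 18/7 + 489.796ms (6/7)
5. 1959.184ms @ 24/7 + 489.796ms (6/7)
6. 2448.98ms @ 30/7 + 489.796ms (6/7)
7. 2938.776ms @ 36/7 + 489.796ms (6/7)
8. 3428.571ms @ 6 + 857.143ms (3/2)
9. 4285.714ms @ 15/2 + 857.143ms (3/2)
10. 5142.857ms @ 9 + 1714.286ms (3)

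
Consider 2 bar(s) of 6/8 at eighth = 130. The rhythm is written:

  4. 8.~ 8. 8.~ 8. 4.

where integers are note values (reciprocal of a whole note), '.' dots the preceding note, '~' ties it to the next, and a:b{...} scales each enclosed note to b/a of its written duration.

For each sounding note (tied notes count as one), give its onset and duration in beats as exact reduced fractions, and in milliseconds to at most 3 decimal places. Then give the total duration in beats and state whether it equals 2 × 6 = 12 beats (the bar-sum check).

1) 0.0ms=0b +1384.615ms=3b
2) 1384.615ms=3b +1384.615ms=3b
3) 2769.231ms=6b +1384.615ms=3b
4) 4153.846ms=9b +1384.615ms=3b
Σ=12b of 12 (130bpm 6/8) — PASS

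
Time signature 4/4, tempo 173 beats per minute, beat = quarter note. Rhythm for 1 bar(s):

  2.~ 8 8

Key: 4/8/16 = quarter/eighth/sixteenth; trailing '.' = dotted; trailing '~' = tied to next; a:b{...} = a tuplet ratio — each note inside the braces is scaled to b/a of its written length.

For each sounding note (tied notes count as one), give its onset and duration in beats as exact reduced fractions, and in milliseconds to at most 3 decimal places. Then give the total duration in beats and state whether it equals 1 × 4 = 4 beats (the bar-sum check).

1) 0.0ms=0b +1213.873ms=7/2b
2) 1213.873ms=7/2b +173.41ms=1/2b
Σ=4b of 4 (173bpm 4/4) — PASS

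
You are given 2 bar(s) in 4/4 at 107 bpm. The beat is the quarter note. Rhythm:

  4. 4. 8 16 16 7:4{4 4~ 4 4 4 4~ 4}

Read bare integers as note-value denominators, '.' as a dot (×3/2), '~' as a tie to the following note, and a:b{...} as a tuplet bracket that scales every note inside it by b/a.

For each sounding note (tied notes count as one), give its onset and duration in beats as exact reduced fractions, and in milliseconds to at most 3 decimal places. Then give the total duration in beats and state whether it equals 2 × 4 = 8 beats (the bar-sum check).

1) 0.0ms=0b +841.121ms=3/2b
2) 841.121ms=3/2b +841.121ms=3/2b
3) 1682.243ms=3b +280.374ms=1/2b
4) 1962.617ms=7/2b +140.187ms=1/4b
5) 2102.804ms=15/4b +140.187ms=1/4b
6) 2242.991ms=4b +320.427ms=4/7b
7) 2563.418ms=32/7b +640.854ms=8/7b
8) 3204.272ms=40/7b +320.427ms=4/7b
9) 3524.7ms=44/7b +320.427ms=4/7b
10) 3845.127ms=48/7b +640.854ms=8/7b
Σ=8b of 8 (107bpm 4/4) — PASS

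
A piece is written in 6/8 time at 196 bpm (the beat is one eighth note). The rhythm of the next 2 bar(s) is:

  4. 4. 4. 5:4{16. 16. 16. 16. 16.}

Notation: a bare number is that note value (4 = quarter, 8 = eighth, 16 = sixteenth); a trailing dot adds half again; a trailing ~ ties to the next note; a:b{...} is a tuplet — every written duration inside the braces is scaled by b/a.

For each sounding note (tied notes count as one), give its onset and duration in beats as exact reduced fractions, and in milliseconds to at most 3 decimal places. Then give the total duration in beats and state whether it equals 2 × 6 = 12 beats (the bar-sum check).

1) 0.0ms=0b +918.367ms=3b
2) 918.367ms=3b +918.367ms=3b
3) 1836.735ms=6b +918.367ms=3b
4) 2755.102ms=9b +183.673ms=3/5b
5) 2938.776ms=48/5b +183.673ms=3/5b
6) 3122.449ms=51/5b +183.673ms=3/5b
7) 3306.122ms=54/5b +183.673ms=3/5b
8) 3489.796ms=57/5b +183.673ms=3/5b
Σ=12b of 12 (196bpm 6/8) — PASS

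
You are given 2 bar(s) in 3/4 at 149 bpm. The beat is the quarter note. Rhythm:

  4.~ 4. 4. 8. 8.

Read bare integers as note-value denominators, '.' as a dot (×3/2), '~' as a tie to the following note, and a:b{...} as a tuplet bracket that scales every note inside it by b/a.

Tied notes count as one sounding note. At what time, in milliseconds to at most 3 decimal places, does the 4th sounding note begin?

note 4 onset = 21/4b = 2114.094ms

1. 0.0ms @ 0 + 1208.054ms (3)
2. 1208.054ms @ 3 + 604.027ms (3/2)
3. 1812.081ms @ 9/2 + 302.013ms (3/4)
4. 2114.094ms @ 21/4 + 302.013ms (3/4)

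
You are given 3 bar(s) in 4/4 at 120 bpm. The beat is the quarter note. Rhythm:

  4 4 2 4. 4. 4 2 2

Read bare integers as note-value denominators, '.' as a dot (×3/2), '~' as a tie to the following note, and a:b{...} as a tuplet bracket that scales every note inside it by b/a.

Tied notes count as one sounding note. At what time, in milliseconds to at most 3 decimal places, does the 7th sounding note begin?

1. 0.0ms @ 0 + 500.0ms (1)
2. 500.0ms @ 1 + 500.0ms (1)
3. 1000.0ms @ 2 + 1000.0ms (2)
4. 2000.0ms @ 4 + 750.0ms (3/2)
5. 2750.0ms @ 11/2 + 750.0ms (3/2)
6. 3500.0ms @ 7 + 500.0ms (1)
7. 4000.0ms @ 8 + 1000.0ms (2)
8. 5000.0ms @ 10 + 1000.0ms (2)

note 7 onset = 8b = 4000.0ms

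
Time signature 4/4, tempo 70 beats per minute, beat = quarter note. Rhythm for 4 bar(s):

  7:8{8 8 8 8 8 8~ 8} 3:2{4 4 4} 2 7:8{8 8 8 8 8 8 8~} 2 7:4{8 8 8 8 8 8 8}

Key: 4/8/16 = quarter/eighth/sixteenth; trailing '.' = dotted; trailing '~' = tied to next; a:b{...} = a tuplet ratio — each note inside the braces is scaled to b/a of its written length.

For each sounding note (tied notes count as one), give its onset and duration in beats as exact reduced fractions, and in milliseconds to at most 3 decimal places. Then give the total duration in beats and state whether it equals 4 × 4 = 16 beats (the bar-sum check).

1) 0.0ms=0b +489.796ms=4/7b
2) 489.796ms=4/7b +489.796ms=4/7b
3) 979.592ms=8/7b +489.796ms=4/7b
4) 1469.388ms=12/7b +489.796ms=4/7b
5) 1959.184ms=16/7b +489.796ms=4/7b
6) 2448.98ms=20/7b +979.592ms=8/7b
7) 3428.571ms=4b +571.429ms=2/3b
8) 4000.0ms=14/3b +571.429ms=2/3b
9) 4571.429ms=16/3b +571.429ms=2/3b
10) 5142.857ms=6b +1714.286ms=2b
11) 6857.143ms=8b +489.796ms=4/7b
12) 7346.939ms=60/7b +489.796ms=4/7b
13) 7836.735ms=64/7b +489.796ms=4/7b
14) 8326.531ms=68/7b +489.796ms=4/7b
15) 8816.327ms=72/7b +489.796ms=4/7b
16) 9306.122ms=76/7b +489.796ms=4/7b
17) 9795.918ms=80/7b +2204.082ms=18/7b
18) 12000.0ms=14b +244.898ms=2/7b
19) 12244.898ms=100/7b +244.898ms=2/7b
20) 12489.796ms=102/7b +244.898ms=2/7b
21) 12734.694ms=104/7b +244.898ms=2/7b
22) 12979.592ms=106/7b +244.898ms=2/7b
23) 13224.49ms=108/7b +244.898ms=2/7b
24) 13469.388ms=110/7b +244.898ms=2/7b
Σ=16b of 16 (70bpm 4/4) — PASS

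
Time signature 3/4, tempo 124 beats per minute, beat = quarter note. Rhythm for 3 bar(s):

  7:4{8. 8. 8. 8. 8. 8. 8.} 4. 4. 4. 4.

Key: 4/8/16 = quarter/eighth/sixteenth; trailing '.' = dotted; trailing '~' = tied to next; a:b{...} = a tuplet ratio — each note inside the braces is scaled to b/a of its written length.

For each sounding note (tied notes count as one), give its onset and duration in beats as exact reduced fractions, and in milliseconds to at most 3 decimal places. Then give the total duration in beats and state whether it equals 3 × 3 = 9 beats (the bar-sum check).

1) 0.0ms=0b +207.373ms=3/7b
2) 207.373ms=3/7b +207.373ms=3/7b
3) 414.747ms=6/7b +207.373ms=3/7b
4) 622.12ms=9/7b +207.373ms=3/7b
5) 829.493ms=12/7b +207.373ms=3/7b
6) 1036.866ms=15/7b +207.373ms=3/7b
7) 1244.24ms=18/7b +207.373ms=3/7b
8) 1451.613ms=3b +725.806ms=3/2b
9) 2177.419ms=9/2b +725.806ms=3/2b
10) 2903.226ms=6b +725.806ms=3/2b
11) 3629.032ms=15/2b +725.806ms=3/2b
Σ=9b of 9 (124bpm 3/4) — PASS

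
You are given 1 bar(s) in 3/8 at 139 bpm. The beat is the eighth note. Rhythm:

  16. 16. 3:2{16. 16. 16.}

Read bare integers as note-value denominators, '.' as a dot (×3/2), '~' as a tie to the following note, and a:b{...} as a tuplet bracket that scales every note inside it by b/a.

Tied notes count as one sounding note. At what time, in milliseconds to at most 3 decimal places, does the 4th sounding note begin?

note 4 onset = 2b = 863.309ms

1. 0.0ms @ 0 + 323.741ms (3/4)
2. 323.741ms @ 3/4 + 323.741ms (3/4)
3. 647.482ms @ 3/2 + 215.827ms (1/2)
4. 863.309ms @ 2 + 215.827ms (1/2)
5. 1079.137ms @ 5/2 + 215.827ms (1/2)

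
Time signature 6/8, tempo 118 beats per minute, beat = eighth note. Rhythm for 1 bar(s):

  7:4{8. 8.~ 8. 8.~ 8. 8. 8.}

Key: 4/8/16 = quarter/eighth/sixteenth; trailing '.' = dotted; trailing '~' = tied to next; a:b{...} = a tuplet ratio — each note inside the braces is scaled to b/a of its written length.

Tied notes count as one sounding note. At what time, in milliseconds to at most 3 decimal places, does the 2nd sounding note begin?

note 2 onset = 6/7b = 435.835ms

1. 0.0ms @ 0 + 435.835ms (6/7)
2. 435.835ms @ 6/7 + 871.671ms (12/7)
3. 1307.506ms @ 18/7 + 871.671ms (12/7)
4. 2179.177ms @ 30/7 + 435.835ms (6/7)
5. 2615.012ms @ 36/7 + 435.835ms (6/7)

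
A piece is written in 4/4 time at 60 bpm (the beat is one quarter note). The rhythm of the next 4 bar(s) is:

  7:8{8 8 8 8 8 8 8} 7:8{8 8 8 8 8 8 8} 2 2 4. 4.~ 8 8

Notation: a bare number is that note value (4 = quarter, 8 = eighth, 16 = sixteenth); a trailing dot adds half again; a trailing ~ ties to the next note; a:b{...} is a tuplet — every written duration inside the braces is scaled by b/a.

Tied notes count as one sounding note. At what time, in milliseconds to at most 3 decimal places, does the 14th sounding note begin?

note 14 onset = 52/7b = 7428.571ms

1. 0.0ms @ 0 + 571.429ms (4/7)
2. 571.429ms @ 4/7 + 571.429ms (4/7)
3. 1142.857ms @ 8/7 + 571.429ms (4/7)
4. 1714.286ms @ 12/7 + 571.429ms (4/7)
5. 2285.714ms @ 16/7 + 571.429ms (4/7)
6. 2857.143ms @ 20/7 + 571.429ms (4/7)
7. 3428.571ms @ 24/7 + 571.429ms (4/7)
8. 4000.0ms @ 4 + 571.429ms (4/7)
9. 4571.429ms @ 32/7 + 571.429ms (4/7)
10. 5142.857ms @ 36/7 + 571.429ms (4/7)
11. 5714.286ms @ 40/7 + 571.429ms (4/7)
12. 6285.714ms @ 44/7 + 571.429ms (4/7)
13. 6857.143ms @ 48/7 + 571.429ms (4/7)
14. 7428.571ms @ 52/7 + 571.429ms (4/7)
15. 8000.0ms @ 8 + 2000.0ms (2)
16. 10000.0ms @ 10 + 2000.0ms (2)
17. 12000.0ms @ 12 + 1500.0ms (3/2)
18. 13500.0ms @ 27/2 + 2000.0ms (2)
19. 15500.0ms @ 31/2 + 500.0ms (1/2)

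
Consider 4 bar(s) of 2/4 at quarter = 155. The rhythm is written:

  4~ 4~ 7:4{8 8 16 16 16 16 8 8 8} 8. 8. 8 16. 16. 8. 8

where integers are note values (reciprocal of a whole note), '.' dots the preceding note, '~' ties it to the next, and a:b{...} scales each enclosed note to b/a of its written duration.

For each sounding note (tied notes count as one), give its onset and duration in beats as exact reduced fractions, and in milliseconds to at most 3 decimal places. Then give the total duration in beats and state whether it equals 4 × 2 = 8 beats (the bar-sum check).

1) 0.0ms=0b +884.793ms=16/7b
2) 884.793ms=16/7b +110.599ms=2/7b
3) 995.392ms=18/7b +55.3ms=1/7b
4) 1050.691ms=19/7b +55.3ms=1/7b
5) 1105.991ms=20/7b +55.3ms=1/7b
6) 1161.29ms=3b +55.3ms=1/7b
7) 1216.59ms=22/7b +110.599ms=2/7b
8) 1327.189ms=24/7b +110.599ms=2/7b
9) 1437.788ms=26/7b +110.599ms=2/7b
10) 1548.387ms=4b +290.323ms=3/4b
11) 1838.71ms=19/4b +290.323ms=3/4b
12) 2129.032ms=11/2b +193.548ms=1/2b
13) 2322.581ms=6b +145.161ms=3/8b
14) 2467.742ms=51/8b +145.161ms=3/8b
15) 2612.903ms=27/4b +290.323ms=3/4b
16) 2903.226ms=15/2b +193.548ms=1/2b
Σ=8b of 8 (155bpm 2/4) — PASS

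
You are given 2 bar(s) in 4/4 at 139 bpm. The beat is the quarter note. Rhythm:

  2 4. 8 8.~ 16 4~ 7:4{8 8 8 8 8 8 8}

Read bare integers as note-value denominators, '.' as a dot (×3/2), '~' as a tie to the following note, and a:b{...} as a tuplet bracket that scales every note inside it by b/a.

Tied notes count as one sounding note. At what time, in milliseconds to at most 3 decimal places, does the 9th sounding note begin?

note 9 onset = 50/7b = 3083.248ms

1. 0.0ms @ 0 + 863.309ms (2)
2. 863.309ms @ 2 + 647.482ms (3/2)
3. 1510.791ms @ 7/2 + 215.827ms (1/2)
4. 1726.619ms @ 4 + 431.655ms (1)
5. 2158.273ms @ 5 + 554.985ms (9/7)
6. 2713.258ms @ 44/7 + 123.33ms (2/7)
7. 2836.588ms @ 46/7 + 123.33ms (2/7)
8. 2959.918ms @ 48/7 + 123.33ms (2/7)
9. 3083.248ms @ 50/7 + 123.33ms (2/7)
10. 3206.578ms @ 52/7 + 123.33ms (2/7)
11. 3329.908ms @ 54/7 + 123.33ms (2/7)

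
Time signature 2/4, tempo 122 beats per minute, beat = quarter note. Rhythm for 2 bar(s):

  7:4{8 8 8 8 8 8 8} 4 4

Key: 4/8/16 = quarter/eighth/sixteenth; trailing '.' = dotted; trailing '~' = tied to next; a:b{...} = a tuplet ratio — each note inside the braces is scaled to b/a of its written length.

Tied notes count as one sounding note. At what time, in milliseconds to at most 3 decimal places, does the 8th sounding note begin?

1. 0.0ms @ 0 + 140.515ms (2/7)
2. 140.515ms @ 2/7 + 140.515ms (2/7)
3. 281.03ms @ 4/7 + 140.515ms (2/7)
4. 421.546ms @ 6/7 + 140.515ms (2/7)
5. 562.061ms @ 8/7 + 140.515ms (2/7)
6. 702.576ms @ 10/7 + 140.515ms (2/7)
7. 843.091ms @ 12/7 + 140.515ms (2/7)
8. 983.607ms @ 2 + 491.803ms (1)
9. 1475.41ms @ 3 + 491.803ms (1)

note 8 onset = 2b = 983.607ms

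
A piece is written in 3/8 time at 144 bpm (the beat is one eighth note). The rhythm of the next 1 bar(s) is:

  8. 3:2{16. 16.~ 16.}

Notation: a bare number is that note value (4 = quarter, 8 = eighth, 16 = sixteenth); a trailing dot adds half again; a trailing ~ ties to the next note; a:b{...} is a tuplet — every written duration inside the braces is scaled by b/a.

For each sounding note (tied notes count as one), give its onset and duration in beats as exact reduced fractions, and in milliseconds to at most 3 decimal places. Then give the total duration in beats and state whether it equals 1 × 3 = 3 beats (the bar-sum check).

1) 0.0ms=0b +625.0ms=3/2b
2) 625.0ms=3/2b +208.333ms=1/2b
3) 833.333ms=2b +416.667ms=1b
Σ=3b of 3 (144bpm 3/8) — PASS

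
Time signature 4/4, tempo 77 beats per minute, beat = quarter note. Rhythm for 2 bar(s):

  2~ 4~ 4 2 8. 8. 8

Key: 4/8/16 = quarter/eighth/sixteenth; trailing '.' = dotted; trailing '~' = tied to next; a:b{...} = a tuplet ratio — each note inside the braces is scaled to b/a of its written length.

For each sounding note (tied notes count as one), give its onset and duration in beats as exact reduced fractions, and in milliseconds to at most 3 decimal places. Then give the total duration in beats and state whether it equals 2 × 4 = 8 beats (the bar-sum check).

1) 0.0ms=0b +3116.883ms=4b
2) 3116.883ms=4b +1558.442ms=2b
3) 4675.325ms=6b +584.416ms=3/4b
4) 5259.74ms=27/4b +584.416ms=3/4b
5) 5844.156ms=15/2b +389.61ms=1/2b
Σ=8b of 8 (77bpm 4/4) — PASS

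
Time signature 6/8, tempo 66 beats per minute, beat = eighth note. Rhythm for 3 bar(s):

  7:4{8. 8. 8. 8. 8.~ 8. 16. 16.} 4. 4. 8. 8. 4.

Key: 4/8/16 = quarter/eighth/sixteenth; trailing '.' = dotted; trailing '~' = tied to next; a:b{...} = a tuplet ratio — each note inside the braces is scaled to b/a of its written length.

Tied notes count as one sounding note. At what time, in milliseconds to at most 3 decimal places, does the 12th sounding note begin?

note 12 onset = 15b = 13636.364ms

1. 0.0ms @ 0 + 779.221ms (6/7)
2. 779.221ms @ 6/7 + 779.221ms (6/7)
3. 1558.442ms @ 12/7 + 779.221ms (6/7)
4. 2337.662ms @ 18/7 + 779.221ms (6/7)
5. 3116.883ms @ 24/7 + 1558.442ms (12/7)
6. 4675.325ms @ 36/7 + 389.61ms (3/7)
7. 5064.935ms @ 39/7 + 389.61ms (3/7)
8. 5454.545ms @ 6 + 2727.273ms (3)
9. 8181.818ms @ 9 + 2727.273ms (3)
10. 10909.091ms @ 12 + 1363.636ms (3/2)
11. 12272.727ms @ 27/2 + 1363.636ms (3/2)
12. 13636.364ms @ 15 + 2727.273ms (3)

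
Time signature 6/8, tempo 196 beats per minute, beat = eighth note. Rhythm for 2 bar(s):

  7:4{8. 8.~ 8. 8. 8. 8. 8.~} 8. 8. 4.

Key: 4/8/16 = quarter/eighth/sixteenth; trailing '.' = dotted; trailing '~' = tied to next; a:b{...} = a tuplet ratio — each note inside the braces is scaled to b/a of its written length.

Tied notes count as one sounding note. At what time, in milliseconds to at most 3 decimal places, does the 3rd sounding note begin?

note 3 onset = 18/7b = 787.172ms

1. 0.0ms @ 0 + 262.391ms (6/7)
2. 262.391ms @ 6/7 + 524.781ms (12/7)
3. 787.172ms @ 18/7 + 262.391ms (6/7)
4. 1049.563ms @ 24/7 + 262.391ms (6/7)
5. 1311.953ms @ 30/7 + 262.391ms (6/7)
6. 1574.344ms @ 36/7 + 721.574ms (33/14)
7. 2295.918ms @ 15/2 + 459.184ms (3/2)
8. 2755.102ms @ 9 + 918.367ms (3)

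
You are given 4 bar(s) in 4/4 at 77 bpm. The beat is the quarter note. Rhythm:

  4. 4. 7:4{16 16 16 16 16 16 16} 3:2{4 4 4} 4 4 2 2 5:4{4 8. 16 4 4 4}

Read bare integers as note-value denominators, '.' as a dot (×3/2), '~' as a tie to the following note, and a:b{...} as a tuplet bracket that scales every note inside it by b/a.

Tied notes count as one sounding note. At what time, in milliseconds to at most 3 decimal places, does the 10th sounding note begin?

1. 0.0ms @ 0 + 1168.831ms (3/2)
2. 1168.831ms @ 3/2 + 1168.831ms (3/2)
3. 2337.662ms @ 3 + 111.317ms (1/7)
4. 2448.98ms @ 22/7 + 111.317ms (1/7)
5. 2560.297ms @ 23/7 + 111.317ms (1/7)
6. 2671.614ms @ 24/7 + 111.317ms (1/7)
7. 2782.931ms @ 25/7 + 111.317ms (1/7)
8. 2894.249ms @ 26/7 + 111.317ms (1/7)
9. 3005.566ms @ 27/7 + 111.317ms (1/7)
10. 3116.883ms @ 4 + 519.481ms (2/3)
11. 3636.364ms @ 14/3 + 519.481ms (2/3)
12. 4155.844ms @ 16/3 + 519.481ms (2/3)
13. 4675.325ms @ 6 + 779.221ms (1)
14. 5454.545ms @ 7 + 779.221ms (1)
15. 6233.766ms @ 8 + 1558.442ms (2)
16. 7792.208ms @ 10 + 1558.442ms (2)
17. 9350.649ms @ 12 + 623.377ms (4/5)
18. 9974.026ms @ 64/5 + 467.532ms (3/5)
19. 10441.558ms @ 67/5 + 155.844ms (1/5)
20. 10597.403ms @ 68/5 + 623.377ms (4/5)
21. 11220.779ms @ 72/5 + 623.377ms (4/5)
22. 11844.156ms @ 76/5 + 623.377ms (4/5)

note 10 onset = 4b = 3116.883ms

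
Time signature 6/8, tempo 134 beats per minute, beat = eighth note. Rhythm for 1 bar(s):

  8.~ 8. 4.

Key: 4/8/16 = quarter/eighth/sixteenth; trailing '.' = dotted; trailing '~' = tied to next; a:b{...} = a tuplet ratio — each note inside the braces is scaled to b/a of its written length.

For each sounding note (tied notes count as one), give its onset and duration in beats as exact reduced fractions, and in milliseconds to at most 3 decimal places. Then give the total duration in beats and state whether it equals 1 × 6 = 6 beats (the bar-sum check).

1) 0.0ms=0b +1343.284ms=3b
2) 1343.284ms=3b +1343.284ms=3b
Σ=6b of 6 (134bpm 6/8) — PASS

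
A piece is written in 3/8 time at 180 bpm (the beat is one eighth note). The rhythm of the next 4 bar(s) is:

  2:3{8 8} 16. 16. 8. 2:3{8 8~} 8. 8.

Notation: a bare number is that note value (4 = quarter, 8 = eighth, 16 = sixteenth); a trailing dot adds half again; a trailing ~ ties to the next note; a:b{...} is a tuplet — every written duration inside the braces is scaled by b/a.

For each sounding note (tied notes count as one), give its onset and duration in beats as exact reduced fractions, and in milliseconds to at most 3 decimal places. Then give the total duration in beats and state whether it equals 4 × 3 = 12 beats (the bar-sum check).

1) 0.0ms=0b +500.0ms=3/2b
2) 500.0ms=3/2b +500.0ms=3/2b
3) 1000.0ms=3b +250.0ms=3/4b
4) 1250.0ms=15/4b +250.0ms=3/4b
5) 1500.0ms=9/2b +500.0ms=3/2b
6) 2000.0ms=6b +500.0ms=3/2b
7) 2500.0ms=15/2b +1000.0ms=3b
8) 3500.0ms=21/2b +500.0ms=3/2b
Σ=12b of 12 (180bpm 3/8) — PASS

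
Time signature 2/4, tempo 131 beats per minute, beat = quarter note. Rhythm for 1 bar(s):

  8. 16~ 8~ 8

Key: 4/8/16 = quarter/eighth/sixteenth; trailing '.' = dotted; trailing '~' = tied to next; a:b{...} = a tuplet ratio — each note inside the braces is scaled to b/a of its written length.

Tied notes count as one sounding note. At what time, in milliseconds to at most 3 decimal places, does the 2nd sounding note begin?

note 2 onset = 3/4b = 343.511ms

1. 0.0ms @ 0 + 343.511ms (3/4)
2. 343.511ms @ 3/4 + 572.519ms (5/4)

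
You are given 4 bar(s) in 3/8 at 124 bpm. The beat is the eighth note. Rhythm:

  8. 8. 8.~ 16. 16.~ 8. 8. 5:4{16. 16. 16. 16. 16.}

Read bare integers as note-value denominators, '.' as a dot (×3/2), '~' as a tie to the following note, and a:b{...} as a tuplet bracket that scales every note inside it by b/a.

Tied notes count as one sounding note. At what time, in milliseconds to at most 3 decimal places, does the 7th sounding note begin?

note 7 onset = 48/5b = 4645.161ms

1. 0.0ms @ 0 + 725.806ms (3/2)
2. 725.806ms @ 3/2 + 725.806ms (3/2)
3. 1451.613ms @ 3 + 1088.71ms (9/4)
4. 2540.323ms @ 21/4 + 1088.71ms (9/4)
5. 3629.032ms @ 15/2 + 725.806ms (3/2)
6. 4354.839ms @ 9 + 290.323ms (3/5)
7. 4645.161ms @ 48/5 + 290.323ms (3/5)
8. 4935.484ms @ 51/5 + 290.323ms (3/5)
9. 5225.806ms @ 54/5 + 290.323ms (3/5)
10. 5516.129ms @ 57/5 + 290.323ms (3/5)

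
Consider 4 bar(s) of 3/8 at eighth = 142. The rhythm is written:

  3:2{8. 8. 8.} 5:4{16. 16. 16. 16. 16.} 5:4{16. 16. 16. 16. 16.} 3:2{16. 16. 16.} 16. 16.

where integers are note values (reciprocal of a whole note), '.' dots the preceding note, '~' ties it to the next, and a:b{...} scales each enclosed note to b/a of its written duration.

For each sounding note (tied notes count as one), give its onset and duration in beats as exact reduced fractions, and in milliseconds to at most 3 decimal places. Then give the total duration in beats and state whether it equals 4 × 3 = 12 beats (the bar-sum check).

1) 0.0ms=0b +422.535ms=1b
2) 422.535ms=1b +422.535ms=1b
3) 845.07ms=2b +422.535ms=1b
4) 1267.606ms=3b +253.521ms=3/5b
5) 1521.127ms=18/5b +253.521ms=3/5b
6) 1774.648ms=21/5b +253.521ms=3/5b
7) 2028.169ms=24/5b +253.521ms=3/5b
8) 2281.69ms=27/5b +253.521ms=3/5b
9) 2535.211ms=6b +253.521ms=3/5b
10) 2788.732ms=33/5b +253.521ms=3/5b
11) 3042.254ms=36/5b +253.521ms=3/5b
12) 3295.775ms=39/5b +253.521ms=3/5b
13) 3549.296ms=42/5b +253.521ms=3/5b
14) 3802.817ms=9b +211.268ms=1/2b
15) 4014.085ms=19/2b +211.268ms=1/2b
16) 4225.352ms=10b +211.268ms=1/2b
17) 4436.62ms=21/2b +316.901ms=3/4b
18) 4753.521ms=45/4b +316.901ms=3/4b
Σ=12b of 12 (142bpm 3/8) — PASS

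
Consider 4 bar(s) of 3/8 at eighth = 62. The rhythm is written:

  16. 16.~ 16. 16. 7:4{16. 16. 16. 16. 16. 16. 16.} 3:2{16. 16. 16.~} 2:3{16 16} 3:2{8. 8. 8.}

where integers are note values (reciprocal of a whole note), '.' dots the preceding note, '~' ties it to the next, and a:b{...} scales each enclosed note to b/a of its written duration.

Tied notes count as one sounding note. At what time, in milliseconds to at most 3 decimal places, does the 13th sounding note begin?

1. 0.0ms @ 0 + 725.806ms (3/4)
2. 725.806ms @ 3/4 + 1451.613ms (3/2)
3. 2177.419ms @ 9/4 + 725.806ms (3/4)
4. 2903.226ms @ 3 + 414.747ms (3/7)
5. 3317.972ms @ 24/7 + 414.747ms (3/7)
6. 3732.719ms @ 27/7 + 414.747ms (3/7)
7. 4147.465ms @ 30/7 + 414.747ms (3/7)
8. 4562.212ms @ 33/7 + 414.747ms (3/7)
9. 4976.959ms @ 36/7 + 414.747ms (3/7)
10. 5391.705ms @ 39/7 + 414.747ms (3/7)
11. 5806.452ms @ 6 + 483.871ms (1/2)
12. 6290.323ms @ 13/2 + 483.871ms (1/2)
13. 6774.194ms @ 7 + 1209.677ms (5/4)
14. 7983.871ms @ 33/4 + 725.806ms (3/4)
15. 8709.677ms @ 9 + 967.742ms (1)
16. 9677.419ms @ 10 + 967.742ms (1)
17. 10645.161ms @ 11 + 967.742ms (1)

note 13 onset = 7b = 6774.194ms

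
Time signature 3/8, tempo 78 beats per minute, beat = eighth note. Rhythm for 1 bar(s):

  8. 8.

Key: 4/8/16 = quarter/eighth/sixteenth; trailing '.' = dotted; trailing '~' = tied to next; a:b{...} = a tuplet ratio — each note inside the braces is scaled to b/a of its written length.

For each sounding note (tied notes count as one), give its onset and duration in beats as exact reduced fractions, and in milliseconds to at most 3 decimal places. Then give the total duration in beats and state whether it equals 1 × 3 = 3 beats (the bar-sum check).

1) 0.0ms=0b +1153.846ms=3/2b
2) 1153.846ms=3/2b +1153.846ms=3/2b
Σ=3b of 3 (78bpm 3/8) — PASS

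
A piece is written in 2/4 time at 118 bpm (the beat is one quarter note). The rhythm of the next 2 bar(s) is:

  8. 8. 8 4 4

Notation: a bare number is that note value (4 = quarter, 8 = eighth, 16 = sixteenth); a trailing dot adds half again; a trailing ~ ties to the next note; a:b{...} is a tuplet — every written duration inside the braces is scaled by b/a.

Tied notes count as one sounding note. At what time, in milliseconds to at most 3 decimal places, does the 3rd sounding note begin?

note 3 onset = 3/2b = 762.712ms

1. 0.0ms @ 0 + 381.356ms (3/4)
2. 381.356ms @ 3/4 + 381.356ms (3/4)
3. 762.712ms @ 3/2 + 254.237ms (1/2)
4. 1016.949ms @ 2 + 508.475ms (1)
5. 1525.424ms @ 3 + 508.475ms (1)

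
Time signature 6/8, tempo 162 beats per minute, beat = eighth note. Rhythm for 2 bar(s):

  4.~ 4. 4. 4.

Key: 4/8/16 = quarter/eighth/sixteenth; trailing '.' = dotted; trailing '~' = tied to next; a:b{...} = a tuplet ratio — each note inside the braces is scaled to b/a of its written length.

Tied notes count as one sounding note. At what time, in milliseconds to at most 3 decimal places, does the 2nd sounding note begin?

1. 0.0ms @ 0 + 2222.222ms (6)
2. 2222.222ms @ 6 + 1111.111ms (3)
3. 3333.333ms @ 9 + 1111.111ms (3)

note 2 onset = 6b = 2222.222ms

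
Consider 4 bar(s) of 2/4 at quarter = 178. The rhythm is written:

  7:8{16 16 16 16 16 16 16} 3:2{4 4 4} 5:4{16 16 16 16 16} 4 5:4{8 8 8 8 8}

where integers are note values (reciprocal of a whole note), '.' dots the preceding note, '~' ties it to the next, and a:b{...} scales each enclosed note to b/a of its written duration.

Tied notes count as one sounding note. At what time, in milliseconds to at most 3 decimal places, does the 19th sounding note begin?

note 19 onset = 34/5b = 2292.135ms

1. 0.0ms @ 0 + 96.308ms (2/7)
2. 96.308ms @ 2/7 + 96.308ms (2/7)
3. 192.616ms @ 4/7 + 96.308ms (2/7)
4. 288.925ms @ 6/7 + 96.308ms (2/7)
5. 385.233ms @ 8/7 + 96.308ms (2/7)
6. 481.541ms @ 10/7 + 96.308ms (2/7)
7. 577.849ms @ 12/7 + 96.308ms (2/7)
8. 674.157ms @ 2 + 224.719ms (2/3)
9. 898.876ms @ 8/3 + 224.719ms (2/3)
10. 1123.596ms @ 10/3 + 224.719ms (2/3)
11. 1348.315ms @ 4 + 67.416ms (1/5)
12. 1415.73ms @ 21/5 + 67.416ms (1/5)
13. 1483.146ms @ 22/5 + 67.416ms (1/5)
14. 1550.562ms @ 23/5 + 67.416ms (1/5)
15. 1617.978ms @ 24/5 + 67.416ms (1/5)
16. 1685.393ms @ 5 + 337.079ms (1)
17. 2022.472ms @ 6 + 134.831ms (2/5)
18. 2157.303ms @ 32/5 + 134.831ms (2/5)
19. 2292.135ms @ 34/5 + 134.831ms (2/5)
20. 2426.966ms @ 36/5 + 134.831ms (2/5)
21. 2561.798ms @ 38/5 + 134.831ms (2/5)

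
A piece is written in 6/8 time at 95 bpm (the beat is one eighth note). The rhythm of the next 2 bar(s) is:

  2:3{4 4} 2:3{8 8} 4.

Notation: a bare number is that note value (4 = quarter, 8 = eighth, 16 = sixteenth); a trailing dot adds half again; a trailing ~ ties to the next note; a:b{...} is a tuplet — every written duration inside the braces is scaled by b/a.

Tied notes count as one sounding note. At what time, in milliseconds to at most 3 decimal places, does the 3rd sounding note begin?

note 3 onset = 6b = 3789.474ms

1. 0.0ms @ 0 + 1894.737ms (3)
2. 1894.737ms @ 3 + 1894.737ms (3)
3. 3789.474ms @ 6 + 947.368ms (3/2)
4. 4736.842ms @ 15/2 + 947.368ms (3/2)
5. 5684.211ms @ 9 + 1894.737ms (3)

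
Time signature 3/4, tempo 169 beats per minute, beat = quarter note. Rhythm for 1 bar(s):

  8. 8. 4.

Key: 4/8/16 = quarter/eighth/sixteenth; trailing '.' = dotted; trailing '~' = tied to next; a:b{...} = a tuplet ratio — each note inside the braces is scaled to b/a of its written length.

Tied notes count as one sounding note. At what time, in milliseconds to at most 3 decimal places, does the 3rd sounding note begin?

1. 0.0ms @ 0 + 266.272ms (3/4)
2. 266.272ms @ 3/4 + 266.272ms (3/4)
3. 532.544ms @ 3/2 + 532.544ms (3/2)

note 3 onset = 3/2b = 532.544ms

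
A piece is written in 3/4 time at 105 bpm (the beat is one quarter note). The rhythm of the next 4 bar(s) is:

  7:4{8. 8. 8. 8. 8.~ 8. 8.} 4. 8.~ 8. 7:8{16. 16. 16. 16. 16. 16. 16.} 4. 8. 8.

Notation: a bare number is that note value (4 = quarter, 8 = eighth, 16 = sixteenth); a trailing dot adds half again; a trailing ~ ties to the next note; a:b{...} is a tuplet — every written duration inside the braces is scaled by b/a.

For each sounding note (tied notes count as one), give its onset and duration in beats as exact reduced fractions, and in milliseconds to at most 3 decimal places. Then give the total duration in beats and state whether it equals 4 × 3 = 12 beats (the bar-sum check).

1) 0.0ms=0b +244.898ms=3/7b
2) 244.898ms=3/7b +244.898ms=3/7b
3) 489.796ms=6/7b +244.898ms=3/7b
4) 734.694ms=9/7b +244.898ms=3/7b
5) 979.592ms=12/7b +489.796ms=6/7b
6) 1469.388ms=18/7b +244.898ms=3/7b
7) 1714.286ms=3b +857.143ms=3/2b
8) 2571.429ms=9/2b +857.143ms=3/2b
9) 3428.571ms=6b +244.898ms=3/7b
10) 3673.469ms=45/7b +244.898ms=3/7b
11) 3918.367ms=48/7b +244.898ms=3/7b
12) 4163.265ms=51/7b +244.898ms=3/7b
13) 4408.163ms=54/7b +244.898ms=3/7b
14) 4653.061ms=57/7b +244.898ms=3/7b
15) 4897.959ms=60/7b +244.898ms=3/7b
16) 5142.857ms=9b +857.143ms=3/2b
17) 6000.0ms=21/2b +428.571ms=3/4b
18) 6428.571ms=45/4b +428.571ms=3/4b
Σ=12b of 12 (105bpm 3/4) — PASS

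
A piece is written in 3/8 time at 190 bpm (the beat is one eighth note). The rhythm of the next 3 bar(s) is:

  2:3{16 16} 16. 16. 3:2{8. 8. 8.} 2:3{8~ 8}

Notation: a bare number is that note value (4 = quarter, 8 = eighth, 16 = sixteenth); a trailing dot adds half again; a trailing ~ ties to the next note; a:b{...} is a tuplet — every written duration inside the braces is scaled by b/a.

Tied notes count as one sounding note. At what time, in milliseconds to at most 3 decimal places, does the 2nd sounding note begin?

1. 0.0ms @ 0 + 236.842ms (3/4)
2. 236.842ms @ 3/4 + 236.842ms (3/4)
3. 473.684ms @ 3/2 + 236.842ms (3/4)
4. 710.526ms @ 9/4 + 236.842ms (3/4)
5. 947.368ms @ 3 + 315.789ms (1)
6. 1263.158ms @ 4 + 315.789ms (1)
7. 1578.947ms @ 5 + 315.789ms (1)
8. 1894.737ms @ 6 + 947.368ms (3)

note 2 onset = 3/4b = 236.842ms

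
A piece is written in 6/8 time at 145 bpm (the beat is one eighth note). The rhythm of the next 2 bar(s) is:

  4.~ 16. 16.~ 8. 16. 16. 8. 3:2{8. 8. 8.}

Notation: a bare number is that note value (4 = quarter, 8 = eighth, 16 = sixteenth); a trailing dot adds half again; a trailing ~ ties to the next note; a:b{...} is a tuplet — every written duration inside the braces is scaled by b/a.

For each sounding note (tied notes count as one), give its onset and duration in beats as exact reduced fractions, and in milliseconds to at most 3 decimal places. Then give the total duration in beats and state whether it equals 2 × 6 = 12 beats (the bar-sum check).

1) 0.0ms=0b +1551.724ms=15/4b
2) 1551.724ms=15/4b +931.034ms=9/4b
3) 2482.759ms=6b +310.345ms=3/4b
4) 2793.103ms=27/4b +310.345ms=3/4b
5) 3103.448ms=15/2b +620.69ms=3/2b
6) 3724.138ms=9b +413.793ms=1b
7) 4137.931ms=10b +413.793ms=1b
8) 4551.724ms=11b +413.793ms=1b
Σ=12b of 12 (145bpm 6/8) — PASS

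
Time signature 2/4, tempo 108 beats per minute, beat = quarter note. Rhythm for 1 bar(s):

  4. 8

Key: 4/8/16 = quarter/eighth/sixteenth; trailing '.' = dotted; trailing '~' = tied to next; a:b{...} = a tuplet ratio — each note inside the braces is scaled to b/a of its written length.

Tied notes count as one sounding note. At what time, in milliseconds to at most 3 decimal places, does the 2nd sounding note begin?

note 2 onset = 3/2b = 833.333ms

1. 0.0ms @ 0 + 833.333ms (3/2)
2. 833.333ms @ 3/2 + 277.778ms (1/2)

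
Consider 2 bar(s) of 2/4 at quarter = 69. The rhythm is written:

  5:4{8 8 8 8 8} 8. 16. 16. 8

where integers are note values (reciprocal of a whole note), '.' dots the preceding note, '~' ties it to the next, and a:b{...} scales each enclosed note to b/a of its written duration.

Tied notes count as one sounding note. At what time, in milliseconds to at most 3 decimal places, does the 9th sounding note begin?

note 9 onset = 7/2b = 3043.478ms

1. 0.0ms @ 0 + 347.826ms (2/5)
2. 347.826ms @ 2/5 + 347.826ms (2/5)
3. 695.652ms @ 4/5 + 347.826ms (2/5)
4. 1043.478ms @ 6/5 + 347.826ms (2/5)
5. 1391.304ms @ 8/5 + 347.826ms (2/5)
6. 1739.13ms @ 2 + 652.174ms (3/4)
7. 2391.304ms @ 11/4 + 326.087ms (3/8)
8. 2717.391ms @ 25/8 + 326.087ms (3/8)
9. 3043.478ms @ 7/2 + 434.783ms (1/2)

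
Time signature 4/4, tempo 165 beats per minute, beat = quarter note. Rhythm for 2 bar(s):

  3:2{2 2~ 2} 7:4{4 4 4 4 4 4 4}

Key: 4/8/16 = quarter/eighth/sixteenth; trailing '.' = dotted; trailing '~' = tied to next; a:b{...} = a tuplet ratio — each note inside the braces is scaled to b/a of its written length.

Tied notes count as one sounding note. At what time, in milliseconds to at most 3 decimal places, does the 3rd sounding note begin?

note 3 onset = 4b = 1454.545ms

1. 0.0ms @ 0 + 484.848ms (4/3)
2. 484.848ms @ 4/3 + 969.697ms (8/3)
3. 1454.545ms @ 4 + 207.792ms (4/7)
4. 1662.338ms @ 32/7 + 207.792ms (4/7)
5. 1870.13ms @ 36/7 + 207.792ms (4/7)
6. 2077.922ms @ 40/7 + 207.792ms (4/7)
7. 2285.714ms @ 44/7 + 207.792ms (4/7)
8. 2493.506ms @ 48/7 + 207.792ms (4/7)
9. 2701.299ms @ 52/7 + 207.792ms (4/7)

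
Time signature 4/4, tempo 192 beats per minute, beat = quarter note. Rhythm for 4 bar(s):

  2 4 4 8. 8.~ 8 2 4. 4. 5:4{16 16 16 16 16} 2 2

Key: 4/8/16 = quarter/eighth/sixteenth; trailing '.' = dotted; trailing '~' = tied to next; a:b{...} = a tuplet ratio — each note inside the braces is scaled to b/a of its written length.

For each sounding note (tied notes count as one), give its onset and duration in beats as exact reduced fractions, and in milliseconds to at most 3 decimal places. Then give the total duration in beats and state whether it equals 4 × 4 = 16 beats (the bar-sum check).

1) 0.0ms=0b +625.0ms=2b
2) 625.0ms=2b +312.5ms=1b
3) 937.5ms=3b +312.5ms=1b
4) 1250.0ms=4b +234.375ms=3/4b
5) 1484.375ms=19/4b +390.625ms=5/4b
6) 1875.0ms=6b +625.0ms=2b
7) 2500.0ms=8b +468.75ms=3/2b
8) 2968.75ms=19/2b +468.75ms=3/2b
9) 3437.5ms=11b +62.5ms=1/5b
10) 3500.0ms=56/5b +62.5ms=1/5b
11) 3562.5ms=57/5b +62.5ms=1/5b
12) 3625.0ms=58/5b +62.5ms=1/5b
13) 3687.5ms=59/5b +62.5ms=1/5b
14) 3750.0ms=12b +625.0ms=2b
15) 4375.0ms=14b +625.0ms=2b
Σ=16b of 16 (192bpm 4/4) — PASS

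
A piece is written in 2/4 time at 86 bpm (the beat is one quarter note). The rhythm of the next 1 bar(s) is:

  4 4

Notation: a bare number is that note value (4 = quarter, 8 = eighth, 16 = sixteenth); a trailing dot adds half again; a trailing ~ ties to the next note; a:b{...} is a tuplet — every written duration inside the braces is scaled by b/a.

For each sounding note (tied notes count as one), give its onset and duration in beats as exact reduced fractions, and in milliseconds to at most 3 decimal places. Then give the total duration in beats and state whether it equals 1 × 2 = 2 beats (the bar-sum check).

1) 0.0ms=0b +697.674ms=1b
2) 697.674ms=1b +697.674ms=1b
Σ=2b of 2 (86bpm 2/4) — PASS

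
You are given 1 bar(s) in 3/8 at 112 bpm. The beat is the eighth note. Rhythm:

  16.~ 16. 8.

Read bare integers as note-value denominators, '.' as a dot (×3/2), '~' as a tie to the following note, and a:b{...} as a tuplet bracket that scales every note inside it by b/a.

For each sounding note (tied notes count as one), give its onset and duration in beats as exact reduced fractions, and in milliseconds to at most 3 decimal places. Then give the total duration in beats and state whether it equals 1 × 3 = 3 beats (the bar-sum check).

1) 0.0ms=0b +803.571ms=3/2b
2) 803.571ms=3/2b +803.571ms=3/2b
Σ=3b of 3 (112bpm 3/8) — PASS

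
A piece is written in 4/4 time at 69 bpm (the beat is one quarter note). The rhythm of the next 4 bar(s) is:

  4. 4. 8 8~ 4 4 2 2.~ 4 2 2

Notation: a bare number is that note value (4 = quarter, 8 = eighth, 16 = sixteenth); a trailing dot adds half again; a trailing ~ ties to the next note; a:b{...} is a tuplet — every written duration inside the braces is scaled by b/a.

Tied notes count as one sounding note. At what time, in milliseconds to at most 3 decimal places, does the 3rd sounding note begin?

1. 0.0ms @ 0 + 1304.348ms (3/2)
2. 1304.348ms @ 3/2 + 1304.348ms (3/2)
3. 2608.696ms @ 3 + 434.783ms (1/2)
4. 3043.478ms @ 7/2 + 1304.348ms (3/2)
5. 4347.826ms @ 5 + 869.565ms (1)
6. 5217.391ms @ 6 + 1739.13ms (2)
7. 6956.522ms @ 8 + 3478.261ms (4)
8. 10434.783ms @ 12 + 1739.13ms (2)
9. 12173.913ms @ 14 + 1739.13ms (2)

note 3 onset = 3b = 2608.696ms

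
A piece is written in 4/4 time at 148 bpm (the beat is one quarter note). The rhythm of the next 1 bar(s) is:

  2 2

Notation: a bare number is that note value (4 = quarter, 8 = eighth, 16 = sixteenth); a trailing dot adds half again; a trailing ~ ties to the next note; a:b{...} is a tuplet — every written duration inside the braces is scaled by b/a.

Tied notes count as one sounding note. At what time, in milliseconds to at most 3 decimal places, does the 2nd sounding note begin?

note 2 onset = 2b = 810.811ms

1. 0.0ms @ 0 + 810.811ms (2)
2. 810.811ms @ 2 + 810.811ms (2)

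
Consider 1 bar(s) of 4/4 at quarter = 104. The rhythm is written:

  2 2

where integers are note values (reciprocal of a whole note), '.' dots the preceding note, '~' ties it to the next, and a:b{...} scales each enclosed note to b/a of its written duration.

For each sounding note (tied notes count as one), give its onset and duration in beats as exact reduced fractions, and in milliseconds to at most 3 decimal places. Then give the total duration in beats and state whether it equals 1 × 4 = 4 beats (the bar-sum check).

1) 0.0ms=0b +1153.846ms=2b
2) 1153.846ms=2b +1153.846ms=2b
Σ=4b of 4 (104bpm 4/4) — PASS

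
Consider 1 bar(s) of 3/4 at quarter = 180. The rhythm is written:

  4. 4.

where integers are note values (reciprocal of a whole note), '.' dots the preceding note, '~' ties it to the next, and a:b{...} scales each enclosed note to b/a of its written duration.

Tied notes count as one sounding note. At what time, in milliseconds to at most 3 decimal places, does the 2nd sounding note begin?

1. 0.0ms @ 0 + 500.0ms (3/2)
2. 500.0ms @ 3/2 + 500.0ms (3/2)

note 2 onset = 3/2b = 500.0ms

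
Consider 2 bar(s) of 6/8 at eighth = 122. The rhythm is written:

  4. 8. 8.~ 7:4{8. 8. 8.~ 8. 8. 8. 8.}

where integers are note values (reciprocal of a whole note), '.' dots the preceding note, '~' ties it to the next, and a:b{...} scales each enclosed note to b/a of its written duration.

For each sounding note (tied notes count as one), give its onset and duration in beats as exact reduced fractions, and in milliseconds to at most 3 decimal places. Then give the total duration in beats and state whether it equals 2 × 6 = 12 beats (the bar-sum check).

1) 0.0ms=0b +1475.41ms=3b
2) 1475.41ms=3b +737.705ms=3/2b
3) 2213.115ms=9/2b +1159.251ms=33/14b
4) 3372.365ms=48/7b +421.546ms=6/7b
5) 3793.911ms=54/7b +843.091ms=12/7b
6) 4637.002ms=66/7b +421.546ms=6/7b
7) 5058.548ms=72/7b +421.546ms=6/7b
8) 5480.094ms=78/7b +421.546ms=6/7b
Σ=12b of 12 (122bpm 6/8) — PASS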